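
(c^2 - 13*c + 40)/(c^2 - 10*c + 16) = (c - 5)/(c - 2)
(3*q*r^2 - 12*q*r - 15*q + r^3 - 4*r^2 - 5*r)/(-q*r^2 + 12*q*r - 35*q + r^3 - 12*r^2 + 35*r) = (-3*q*r - 3*q - r^2 - r)/(q*r - 7*q - r^2 + 7*r)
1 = 1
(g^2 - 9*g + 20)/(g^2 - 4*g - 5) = (g - 4)/(g + 1)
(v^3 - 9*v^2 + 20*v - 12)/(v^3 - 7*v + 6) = (v - 6)/(v + 3)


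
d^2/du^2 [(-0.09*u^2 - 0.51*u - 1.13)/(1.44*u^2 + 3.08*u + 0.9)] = (-2.22044604925031e-16*u^4 - 1.316736*u^3 - 13.359168*u^2 - 26.104896*u - 15.828664)/(2.985984*u^6 + 19.160064*u^5 + 46.579968*u^4 + 53.168192*u^3 + 29.11248*u^2 + 7.4844*u + 0.729)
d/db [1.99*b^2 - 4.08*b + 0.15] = 3.98*b - 4.08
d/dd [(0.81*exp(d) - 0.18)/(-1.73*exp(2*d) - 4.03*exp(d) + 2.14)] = (1.4013*exp(2*d) - 0.6228*exp(d) + 1.008)*exp(d)/(2.9929*exp(4*d) + 13.9438*exp(3*d) + 8.8365*exp(2*d) - 17.2484*exp(d) + 4.5796)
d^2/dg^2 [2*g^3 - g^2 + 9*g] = 12*g - 2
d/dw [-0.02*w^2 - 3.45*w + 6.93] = -0.04*w - 3.45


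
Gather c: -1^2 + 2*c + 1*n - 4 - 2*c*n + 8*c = c*(10 - 2*n) + n - 5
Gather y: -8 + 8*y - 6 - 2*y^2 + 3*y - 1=-2*y^2 + 11*y - 15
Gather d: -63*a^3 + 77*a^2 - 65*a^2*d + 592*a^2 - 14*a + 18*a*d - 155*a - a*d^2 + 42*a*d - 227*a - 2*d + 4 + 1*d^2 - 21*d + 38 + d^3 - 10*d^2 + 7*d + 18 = -63*a^3 + 669*a^2 - 396*a + d^3 + d^2*(-a - 9) + d*(-65*a^2 + 60*a - 16) + 60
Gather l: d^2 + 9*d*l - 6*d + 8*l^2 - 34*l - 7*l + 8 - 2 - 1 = d^2 - 6*d + 8*l^2 + l*(9*d - 41) + 5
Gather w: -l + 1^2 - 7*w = -l - 7*w + 1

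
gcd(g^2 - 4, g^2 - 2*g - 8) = g + 2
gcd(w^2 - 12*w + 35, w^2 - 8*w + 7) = w - 7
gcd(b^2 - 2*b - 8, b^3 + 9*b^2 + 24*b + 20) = b + 2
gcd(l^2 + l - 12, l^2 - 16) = l + 4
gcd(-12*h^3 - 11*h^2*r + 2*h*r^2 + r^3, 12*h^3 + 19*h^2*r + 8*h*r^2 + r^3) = 4*h^2 + 5*h*r + r^2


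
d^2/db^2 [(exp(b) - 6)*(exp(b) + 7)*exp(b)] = (9*exp(2*b) + 4*exp(b) - 42)*exp(b)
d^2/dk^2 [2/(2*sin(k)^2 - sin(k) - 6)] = 2*(16*sin(k)^4 - 6*sin(k)^3 + 25*sin(k)^2 + 6*sin(k) - 26)/(sin(k) + cos(2*k) + 5)^3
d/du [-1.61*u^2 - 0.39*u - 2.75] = -3.22*u - 0.39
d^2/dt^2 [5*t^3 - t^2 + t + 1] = 30*t - 2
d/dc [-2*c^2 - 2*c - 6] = -4*c - 2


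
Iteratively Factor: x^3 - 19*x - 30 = (x + 3)*(x^2 - 3*x - 10) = (x - 5)*(x + 3)*(x + 2)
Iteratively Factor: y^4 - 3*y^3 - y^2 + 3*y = (y)*(y^3 - 3*y^2 - y + 3) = y*(y + 1)*(y^2 - 4*y + 3) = y*(y - 3)*(y + 1)*(y - 1)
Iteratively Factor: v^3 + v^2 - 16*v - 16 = (v + 1)*(v^2 - 16) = (v - 4)*(v + 1)*(v + 4)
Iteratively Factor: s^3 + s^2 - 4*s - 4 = (s + 2)*(s^2 - s - 2) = (s + 1)*(s + 2)*(s - 2)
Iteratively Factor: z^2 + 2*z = (z + 2)*(z)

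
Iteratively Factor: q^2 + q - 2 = (q + 2)*(q - 1)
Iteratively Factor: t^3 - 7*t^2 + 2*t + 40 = (t - 4)*(t^2 - 3*t - 10) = (t - 4)*(t + 2)*(t - 5)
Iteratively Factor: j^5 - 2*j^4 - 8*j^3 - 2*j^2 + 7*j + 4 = (j + 1)*(j^4 - 3*j^3 - 5*j^2 + 3*j + 4) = (j + 1)^2*(j^3 - 4*j^2 - j + 4) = (j - 4)*(j + 1)^2*(j^2 - 1) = (j - 4)*(j + 1)^3*(j - 1)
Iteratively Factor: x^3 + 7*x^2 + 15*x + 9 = (x + 1)*(x^2 + 6*x + 9) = (x + 1)*(x + 3)*(x + 3)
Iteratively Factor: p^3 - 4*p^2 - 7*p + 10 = (p - 5)*(p^2 + p - 2) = (p - 5)*(p + 2)*(p - 1)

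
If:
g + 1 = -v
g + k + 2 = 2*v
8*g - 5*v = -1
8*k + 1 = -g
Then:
No Solution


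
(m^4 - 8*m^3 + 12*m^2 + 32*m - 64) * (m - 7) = m^5 - 15*m^4 + 68*m^3 - 52*m^2 - 288*m + 448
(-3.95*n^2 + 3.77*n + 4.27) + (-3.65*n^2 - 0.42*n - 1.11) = -7.6*n^2 + 3.35*n + 3.16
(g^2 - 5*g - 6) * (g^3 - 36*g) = g^5 - 5*g^4 - 42*g^3 + 180*g^2 + 216*g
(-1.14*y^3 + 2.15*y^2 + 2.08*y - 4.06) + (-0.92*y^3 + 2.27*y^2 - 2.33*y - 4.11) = -2.06*y^3 + 4.42*y^2 - 0.25*y - 8.17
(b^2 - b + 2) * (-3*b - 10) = -3*b^3 - 7*b^2 + 4*b - 20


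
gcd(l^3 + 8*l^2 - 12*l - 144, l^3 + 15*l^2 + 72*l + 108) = l^2 + 12*l + 36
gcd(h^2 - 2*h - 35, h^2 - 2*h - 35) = h^2 - 2*h - 35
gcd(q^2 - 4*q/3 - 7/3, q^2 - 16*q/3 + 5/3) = 1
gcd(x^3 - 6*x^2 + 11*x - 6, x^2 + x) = 1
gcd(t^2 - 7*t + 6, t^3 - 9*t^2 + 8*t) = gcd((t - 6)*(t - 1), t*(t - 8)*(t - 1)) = t - 1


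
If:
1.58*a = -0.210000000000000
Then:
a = -0.13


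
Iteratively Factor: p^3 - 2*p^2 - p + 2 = (p - 2)*(p^2 - 1) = (p - 2)*(p + 1)*(p - 1)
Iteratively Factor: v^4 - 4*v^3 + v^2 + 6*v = (v - 2)*(v^3 - 2*v^2 - 3*v) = (v - 2)*(v + 1)*(v^2 - 3*v) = (v - 3)*(v - 2)*(v + 1)*(v)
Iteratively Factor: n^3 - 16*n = (n - 4)*(n^2 + 4*n) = (n - 4)*(n + 4)*(n)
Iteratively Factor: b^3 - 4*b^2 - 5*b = (b)*(b^2 - 4*b - 5) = b*(b + 1)*(b - 5)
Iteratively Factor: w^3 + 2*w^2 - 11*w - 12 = (w + 4)*(w^2 - 2*w - 3) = (w + 1)*(w + 4)*(w - 3)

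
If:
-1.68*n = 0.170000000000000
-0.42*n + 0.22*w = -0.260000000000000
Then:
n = -0.10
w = -1.38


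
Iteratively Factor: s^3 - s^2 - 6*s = (s + 2)*(s^2 - 3*s) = s*(s + 2)*(s - 3)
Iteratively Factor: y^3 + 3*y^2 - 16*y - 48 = (y + 3)*(y^2 - 16) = (y - 4)*(y + 3)*(y + 4)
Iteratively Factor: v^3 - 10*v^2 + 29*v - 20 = (v - 4)*(v^2 - 6*v + 5) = (v - 4)*(v - 1)*(v - 5)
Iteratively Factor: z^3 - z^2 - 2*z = (z)*(z^2 - z - 2) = z*(z - 2)*(z + 1)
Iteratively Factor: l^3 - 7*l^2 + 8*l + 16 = (l - 4)*(l^2 - 3*l - 4) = (l - 4)^2*(l + 1)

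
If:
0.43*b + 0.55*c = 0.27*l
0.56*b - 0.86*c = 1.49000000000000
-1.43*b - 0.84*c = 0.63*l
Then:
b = 0.96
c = -1.10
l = -0.72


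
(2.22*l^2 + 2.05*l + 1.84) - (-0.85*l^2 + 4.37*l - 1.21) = 3.07*l^2 - 2.32*l + 3.05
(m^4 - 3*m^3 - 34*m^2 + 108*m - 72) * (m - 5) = m^5 - 8*m^4 - 19*m^3 + 278*m^2 - 612*m + 360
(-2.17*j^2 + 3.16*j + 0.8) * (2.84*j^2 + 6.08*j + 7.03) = -6.1628*j^4 - 4.2192*j^3 + 6.2297*j^2 + 27.0788*j + 5.624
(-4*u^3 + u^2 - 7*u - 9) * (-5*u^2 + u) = 20*u^5 - 9*u^4 + 36*u^3 + 38*u^2 - 9*u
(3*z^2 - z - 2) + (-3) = 3*z^2 - z - 5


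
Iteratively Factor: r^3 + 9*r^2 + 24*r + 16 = (r + 1)*(r^2 + 8*r + 16) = (r + 1)*(r + 4)*(r + 4)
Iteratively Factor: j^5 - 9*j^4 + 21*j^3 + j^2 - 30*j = (j + 1)*(j^4 - 10*j^3 + 31*j^2 - 30*j) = (j - 2)*(j + 1)*(j^3 - 8*j^2 + 15*j) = (j - 3)*(j - 2)*(j + 1)*(j^2 - 5*j) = (j - 5)*(j - 3)*(j - 2)*(j + 1)*(j)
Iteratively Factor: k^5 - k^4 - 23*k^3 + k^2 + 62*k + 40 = (k - 2)*(k^4 + k^3 - 21*k^2 - 41*k - 20) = (k - 2)*(k + 1)*(k^3 - 21*k - 20) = (k - 2)*(k + 1)*(k + 4)*(k^2 - 4*k - 5) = (k - 2)*(k + 1)^2*(k + 4)*(k - 5)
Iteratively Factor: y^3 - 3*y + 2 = (y - 1)*(y^2 + y - 2) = (y - 1)^2*(y + 2)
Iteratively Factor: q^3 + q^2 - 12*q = (q)*(q^2 + q - 12) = q*(q + 4)*(q - 3)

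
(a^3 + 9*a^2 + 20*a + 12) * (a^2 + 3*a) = a^5 + 12*a^4 + 47*a^3 + 72*a^2 + 36*a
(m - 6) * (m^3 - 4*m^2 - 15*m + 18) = m^4 - 10*m^3 + 9*m^2 + 108*m - 108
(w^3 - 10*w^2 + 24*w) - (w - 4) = w^3 - 10*w^2 + 23*w + 4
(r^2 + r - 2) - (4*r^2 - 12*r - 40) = -3*r^2 + 13*r + 38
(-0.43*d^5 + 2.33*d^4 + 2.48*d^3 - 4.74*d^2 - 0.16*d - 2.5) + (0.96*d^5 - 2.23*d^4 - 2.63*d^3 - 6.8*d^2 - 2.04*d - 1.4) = 0.53*d^5 + 0.1*d^4 - 0.15*d^3 - 11.54*d^2 - 2.2*d - 3.9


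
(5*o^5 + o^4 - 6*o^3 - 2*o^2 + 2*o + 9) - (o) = 5*o^5 + o^4 - 6*o^3 - 2*o^2 + o + 9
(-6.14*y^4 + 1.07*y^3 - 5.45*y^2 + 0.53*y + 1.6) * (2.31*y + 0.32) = -14.1834*y^5 + 0.5069*y^4 - 12.2471*y^3 - 0.5197*y^2 + 3.8656*y + 0.512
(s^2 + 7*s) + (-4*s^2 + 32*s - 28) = -3*s^2 + 39*s - 28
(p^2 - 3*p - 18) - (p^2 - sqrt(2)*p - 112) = -3*p + sqrt(2)*p + 94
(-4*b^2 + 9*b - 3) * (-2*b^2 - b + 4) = 8*b^4 - 14*b^3 - 19*b^2 + 39*b - 12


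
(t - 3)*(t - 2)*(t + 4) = t^3 - t^2 - 14*t + 24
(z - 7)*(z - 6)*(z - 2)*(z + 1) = z^4 - 14*z^3 + 53*z^2 - 16*z - 84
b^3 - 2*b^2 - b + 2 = (b - 2)*(b - 1)*(b + 1)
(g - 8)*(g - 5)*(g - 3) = g^3 - 16*g^2 + 79*g - 120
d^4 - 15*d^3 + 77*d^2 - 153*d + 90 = (d - 6)*(d - 5)*(d - 3)*(d - 1)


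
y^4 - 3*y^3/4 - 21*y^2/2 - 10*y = y*(y - 4)*(y + 5/4)*(y + 2)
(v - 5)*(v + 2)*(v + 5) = v^3 + 2*v^2 - 25*v - 50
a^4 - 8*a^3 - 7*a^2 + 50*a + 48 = (a - 8)*(a - 3)*(a + 1)*(a + 2)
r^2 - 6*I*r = r*(r - 6*I)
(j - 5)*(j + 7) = j^2 + 2*j - 35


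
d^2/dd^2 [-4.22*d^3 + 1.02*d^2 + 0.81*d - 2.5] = 2.04 - 25.32*d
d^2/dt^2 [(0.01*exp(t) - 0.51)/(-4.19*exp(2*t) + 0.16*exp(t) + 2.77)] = (-0.175561*exp(4*t) + 35.80774*exp(3*t) - 1.72209*exp(2*t) + 23.69434*exp(t) - 0.302761)*exp(t)/(73.560059*exp(6*t) - 8.426928*exp(5*t) - 145.569399*exp(4*t) + 11.137952*exp(3*t) + 96.235617*exp(2*t) - 3.682992*exp(t) - 21.253933)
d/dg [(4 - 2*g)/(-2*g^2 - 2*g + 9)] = 2*(-2*g^2 + 8*g - 5)/(4*g^4 + 8*g^3 - 32*g^2 - 36*g + 81)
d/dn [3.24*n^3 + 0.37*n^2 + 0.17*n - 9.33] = 9.72*n^2 + 0.74*n + 0.17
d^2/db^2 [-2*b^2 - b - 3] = -4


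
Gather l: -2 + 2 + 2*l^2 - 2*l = 2*l^2 - 2*l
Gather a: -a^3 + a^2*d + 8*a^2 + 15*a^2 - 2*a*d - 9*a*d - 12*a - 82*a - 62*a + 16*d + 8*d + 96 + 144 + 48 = -a^3 + a^2*(d + 23) + a*(-11*d - 156) + 24*d + 288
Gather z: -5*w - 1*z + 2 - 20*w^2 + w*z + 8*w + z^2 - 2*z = -20*w^2 + 3*w + z^2 + z*(w - 3) + 2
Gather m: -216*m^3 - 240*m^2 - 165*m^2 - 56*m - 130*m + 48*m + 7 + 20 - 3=-216*m^3 - 405*m^2 - 138*m + 24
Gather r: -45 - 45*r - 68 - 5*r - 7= -50*r - 120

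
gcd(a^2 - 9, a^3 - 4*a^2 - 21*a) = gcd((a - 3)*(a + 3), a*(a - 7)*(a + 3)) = a + 3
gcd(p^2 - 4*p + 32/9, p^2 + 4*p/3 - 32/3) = p - 8/3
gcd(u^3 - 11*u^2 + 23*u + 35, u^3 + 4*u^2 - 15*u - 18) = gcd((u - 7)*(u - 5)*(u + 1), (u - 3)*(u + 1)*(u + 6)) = u + 1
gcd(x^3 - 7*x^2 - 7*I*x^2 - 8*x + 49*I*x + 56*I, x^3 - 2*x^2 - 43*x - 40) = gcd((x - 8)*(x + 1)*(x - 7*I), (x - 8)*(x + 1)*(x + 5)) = x^2 - 7*x - 8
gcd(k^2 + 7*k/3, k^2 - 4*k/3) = k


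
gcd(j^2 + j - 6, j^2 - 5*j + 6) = j - 2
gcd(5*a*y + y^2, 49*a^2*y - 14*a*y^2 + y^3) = y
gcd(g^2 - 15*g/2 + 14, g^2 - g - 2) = 1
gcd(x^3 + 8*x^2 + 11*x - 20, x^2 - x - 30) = x + 5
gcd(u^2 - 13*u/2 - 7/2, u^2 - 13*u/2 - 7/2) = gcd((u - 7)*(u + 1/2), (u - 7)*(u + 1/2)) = u^2 - 13*u/2 - 7/2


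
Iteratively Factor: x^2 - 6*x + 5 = (x - 1)*(x - 5)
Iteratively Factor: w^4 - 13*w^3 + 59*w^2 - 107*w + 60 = (w - 3)*(w^3 - 10*w^2 + 29*w - 20) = (w - 5)*(w - 3)*(w^2 - 5*w + 4) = (w - 5)*(w - 3)*(w - 1)*(w - 4)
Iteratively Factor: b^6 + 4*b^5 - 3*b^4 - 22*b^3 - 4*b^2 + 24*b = (b + 2)*(b^5 + 2*b^4 - 7*b^3 - 8*b^2 + 12*b) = (b + 2)*(b + 3)*(b^4 - b^3 - 4*b^2 + 4*b) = b*(b + 2)*(b + 3)*(b^3 - b^2 - 4*b + 4) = b*(b + 2)^2*(b + 3)*(b^2 - 3*b + 2) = b*(b - 2)*(b + 2)^2*(b + 3)*(b - 1)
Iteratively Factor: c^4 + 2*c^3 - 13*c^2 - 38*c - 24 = (c + 2)*(c^3 - 13*c - 12) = (c + 1)*(c + 2)*(c^2 - c - 12) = (c - 4)*(c + 1)*(c + 2)*(c + 3)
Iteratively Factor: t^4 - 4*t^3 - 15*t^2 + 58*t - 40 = (t - 1)*(t^3 - 3*t^2 - 18*t + 40) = (t - 5)*(t - 1)*(t^2 + 2*t - 8) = (t - 5)*(t - 1)*(t + 4)*(t - 2)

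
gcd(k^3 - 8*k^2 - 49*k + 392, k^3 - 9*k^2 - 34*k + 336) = k^2 - 15*k + 56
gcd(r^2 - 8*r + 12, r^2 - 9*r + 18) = r - 6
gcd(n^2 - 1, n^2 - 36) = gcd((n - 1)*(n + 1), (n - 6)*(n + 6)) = 1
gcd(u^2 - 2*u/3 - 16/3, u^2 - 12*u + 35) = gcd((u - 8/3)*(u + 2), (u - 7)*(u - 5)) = 1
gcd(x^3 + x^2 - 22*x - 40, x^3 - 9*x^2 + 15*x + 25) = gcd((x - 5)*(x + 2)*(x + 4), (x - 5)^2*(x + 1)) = x - 5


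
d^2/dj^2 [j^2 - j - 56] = 2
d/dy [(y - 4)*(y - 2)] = 2*y - 6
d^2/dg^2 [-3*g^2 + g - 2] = -6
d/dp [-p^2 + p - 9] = 1 - 2*p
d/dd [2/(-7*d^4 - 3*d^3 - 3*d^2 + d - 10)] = 2*(28*d^3 + 9*d^2 + 6*d - 1)/(7*d^4 + 3*d^3 + 3*d^2 - d + 10)^2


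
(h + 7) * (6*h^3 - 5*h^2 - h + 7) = 6*h^4 + 37*h^3 - 36*h^2 + 49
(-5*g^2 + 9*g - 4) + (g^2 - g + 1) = -4*g^2 + 8*g - 3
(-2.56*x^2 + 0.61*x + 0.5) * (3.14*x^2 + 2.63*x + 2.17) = -8.0384*x^4 - 4.8174*x^3 - 2.3809*x^2 + 2.6387*x + 1.085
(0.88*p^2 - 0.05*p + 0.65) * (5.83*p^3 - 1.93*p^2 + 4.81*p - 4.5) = 5.1304*p^5 - 1.9899*p^4 + 8.1188*p^3 - 5.455*p^2 + 3.3515*p - 2.925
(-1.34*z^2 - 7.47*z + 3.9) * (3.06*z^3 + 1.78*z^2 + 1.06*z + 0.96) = -4.1004*z^5 - 25.2434*z^4 - 2.783*z^3 - 2.2626*z^2 - 3.0372*z + 3.744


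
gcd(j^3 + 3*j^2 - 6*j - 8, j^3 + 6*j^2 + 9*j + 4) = j^2 + 5*j + 4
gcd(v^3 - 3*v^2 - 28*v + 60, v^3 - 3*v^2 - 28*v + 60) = v^3 - 3*v^2 - 28*v + 60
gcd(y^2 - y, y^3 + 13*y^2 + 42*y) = y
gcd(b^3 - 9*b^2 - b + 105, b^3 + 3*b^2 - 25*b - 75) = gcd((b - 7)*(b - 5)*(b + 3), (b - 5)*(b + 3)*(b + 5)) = b^2 - 2*b - 15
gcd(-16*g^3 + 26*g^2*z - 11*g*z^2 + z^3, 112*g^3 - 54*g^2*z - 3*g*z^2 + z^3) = 16*g^2 - 10*g*z + z^2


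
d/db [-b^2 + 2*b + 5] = 2 - 2*b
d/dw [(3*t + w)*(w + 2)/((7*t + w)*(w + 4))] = (-(3*t + w)*(7*t + w)*(w + 2) - (3*t + w)*(w + 2)*(w + 4) + (7*t + w)*(w + 4)*(3*t + 2*w + 2))/((7*t + w)^2*(w + 4)^2)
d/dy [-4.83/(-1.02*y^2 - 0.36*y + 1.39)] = (-9.8532*y - 1.7388)/(1.02*y^2 + 0.36*y - 1.39)^2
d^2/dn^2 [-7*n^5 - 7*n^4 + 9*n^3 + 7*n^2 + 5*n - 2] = -140*n^3 - 84*n^2 + 54*n + 14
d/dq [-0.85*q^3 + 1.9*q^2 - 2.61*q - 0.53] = -2.55*q^2 + 3.8*q - 2.61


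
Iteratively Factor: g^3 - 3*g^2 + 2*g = (g - 1)*(g^2 - 2*g) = g*(g - 1)*(g - 2)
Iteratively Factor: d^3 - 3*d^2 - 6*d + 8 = (d + 2)*(d^2 - 5*d + 4) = (d - 1)*(d + 2)*(d - 4)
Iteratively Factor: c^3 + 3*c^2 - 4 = (c + 2)*(c^2 + c - 2) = (c - 1)*(c + 2)*(c + 2)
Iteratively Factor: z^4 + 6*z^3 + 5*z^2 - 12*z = (z + 4)*(z^3 + 2*z^2 - 3*z) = (z + 3)*(z + 4)*(z^2 - z) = z*(z + 3)*(z + 4)*(z - 1)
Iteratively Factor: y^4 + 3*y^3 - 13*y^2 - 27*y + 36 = (y + 3)*(y^3 - 13*y + 12) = (y + 3)*(y + 4)*(y^2 - 4*y + 3) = (y - 3)*(y + 3)*(y + 4)*(y - 1)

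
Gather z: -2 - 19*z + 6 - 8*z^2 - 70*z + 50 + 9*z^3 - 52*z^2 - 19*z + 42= 9*z^3 - 60*z^2 - 108*z + 96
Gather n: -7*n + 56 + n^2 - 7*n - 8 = n^2 - 14*n + 48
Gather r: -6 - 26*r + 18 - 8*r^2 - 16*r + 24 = -8*r^2 - 42*r + 36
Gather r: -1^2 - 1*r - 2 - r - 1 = -2*r - 4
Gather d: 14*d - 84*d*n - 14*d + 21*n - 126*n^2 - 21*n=-84*d*n - 126*n^2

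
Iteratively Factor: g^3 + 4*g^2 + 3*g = (g + 3)*(g^2 + g) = g*(g + 3)*(g + 1)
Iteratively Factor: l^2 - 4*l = (l - 4)*(l)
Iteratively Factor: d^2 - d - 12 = (d + 3)*(d - 4)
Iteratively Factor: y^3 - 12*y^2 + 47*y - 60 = (y - 5)*(y^2 - 7*y + 12) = (y - 5)*(y - 3)*(y - 4)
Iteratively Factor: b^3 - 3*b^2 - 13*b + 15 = (b - 1)*(b^2 - 2*b - 15) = (b - 1)*(b + 3)*(b - 5)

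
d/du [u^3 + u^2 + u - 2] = 3*u^2 + 2*u + 1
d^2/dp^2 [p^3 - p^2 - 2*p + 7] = 6*p - 2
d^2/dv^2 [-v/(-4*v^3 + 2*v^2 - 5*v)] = 16*(6*v^2 - 3*v - 2)/(64*v^6 - 96*v^5 + 288*v^4 - 248*v^3 + 360*v^2 - 150*v + 125)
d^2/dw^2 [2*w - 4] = 0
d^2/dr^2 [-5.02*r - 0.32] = 0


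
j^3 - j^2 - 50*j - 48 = (j - 8)*(j + 1)*(j + 6)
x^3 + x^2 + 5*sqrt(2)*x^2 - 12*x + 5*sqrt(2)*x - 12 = (x + 1)*(x - sqrt(2))*(x + 6*sqrt(2))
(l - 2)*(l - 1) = l^2 - 3*l + 2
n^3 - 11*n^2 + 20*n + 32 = (n - 8)*(n - 4)*(n + 1)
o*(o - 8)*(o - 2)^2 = o^4 - 12*o^3 + 36*o^2 - 32*o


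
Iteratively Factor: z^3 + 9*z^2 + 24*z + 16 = (z + 1)*(z^2 + 8*z + 16) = (z + 1)*(z + 4)*(z + 4)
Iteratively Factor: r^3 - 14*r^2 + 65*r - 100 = (r - 5)*(r^2 - 9*r + 20) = (r - 5)*(r - 4)*(r - 5)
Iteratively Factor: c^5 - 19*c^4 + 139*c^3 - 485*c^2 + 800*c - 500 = (c - 5)*(c^4 - 14*c^3 + 69*c^2 - 140*c + 100) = (c - 5)^2*(c^3 - 9*c^2 + 24*c - 20) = (c - 5)^2*(c - 2)*(c^2 - 7*c + 10) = (c - 5)^2*(c - 2)^2*(c - 5)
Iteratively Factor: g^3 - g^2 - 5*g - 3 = (g + 1)*(g^2 - 2*g - 3) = (g + 1)^2*(g - 3)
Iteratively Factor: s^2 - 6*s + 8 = (s - 4)*(s - 2)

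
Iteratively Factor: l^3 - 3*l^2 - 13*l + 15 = (l - 1)*(l^2 - 2*l - 15) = (l - 5)*(l - 1)*(l + 3)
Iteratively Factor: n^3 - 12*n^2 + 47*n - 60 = (n - 3)*(n^2 - 9*n + 20) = (n - 4)*(n - 3)*(n - 5)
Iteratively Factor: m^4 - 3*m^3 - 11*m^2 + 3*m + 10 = (m + 2)*(m^3 - 5*m^2 - m + 5) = (m - 5)*(m + 2)*(m^2 - 1) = (m - 5)*(m + 1)*(m + 2)*(m - 1)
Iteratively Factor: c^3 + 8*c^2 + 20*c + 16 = (c + 2)*(c^2 + 6*c + 8) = (c + 2)^2*(c + 4)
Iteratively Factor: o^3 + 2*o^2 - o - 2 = (o - 1)*(o^2 + 3*o + 2) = (o - 1)*(o + 1)*(o + 2)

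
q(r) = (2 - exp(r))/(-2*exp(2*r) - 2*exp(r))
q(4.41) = 0.01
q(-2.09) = -6.75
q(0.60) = -0.02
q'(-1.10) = 2.72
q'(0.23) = 0.42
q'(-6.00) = 403.43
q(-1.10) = -1.88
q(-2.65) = -12.75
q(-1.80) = -4.76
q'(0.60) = 0.21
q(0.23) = -0.13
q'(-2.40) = 10.91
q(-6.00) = -401.93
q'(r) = (2 - exp(r))*(4*exp(2*r) + 2*exp(r))/(-2*exp(2*r) - 2*exp(r))^2 - exp(r)/(-2*exp(2*r) - 2*exp(r)) = (-exp(2*r) + 4*exp(r) + 2)*exp(-r)/(2*(exp(2*r) + 2*exp(r) + 1))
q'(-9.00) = 8103.08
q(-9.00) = -8101.58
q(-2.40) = -9.65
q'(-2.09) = 7.94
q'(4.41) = -0.01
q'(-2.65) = 14.06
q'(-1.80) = 5.87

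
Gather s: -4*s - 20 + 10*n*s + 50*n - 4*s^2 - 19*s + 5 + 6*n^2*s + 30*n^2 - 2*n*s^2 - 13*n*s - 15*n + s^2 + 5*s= 30*n^2 + 35*n + s^2*(-2*n - 3) + s*(6*n^2 - 3*n - 18) - 15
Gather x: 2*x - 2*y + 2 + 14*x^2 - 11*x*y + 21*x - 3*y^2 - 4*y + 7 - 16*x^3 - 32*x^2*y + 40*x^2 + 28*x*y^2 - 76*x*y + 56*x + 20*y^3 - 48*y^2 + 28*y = -16*x^3 + x^2*(54 - 32*y) + x*(28*y^2 - 87*y + 79) + 20*y^3 - 51*y^2 + 22*y + 9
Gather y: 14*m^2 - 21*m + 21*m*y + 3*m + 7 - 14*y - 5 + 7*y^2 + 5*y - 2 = 14*m^2 - 18*m + 7*y^2 + y*(21*m - 9)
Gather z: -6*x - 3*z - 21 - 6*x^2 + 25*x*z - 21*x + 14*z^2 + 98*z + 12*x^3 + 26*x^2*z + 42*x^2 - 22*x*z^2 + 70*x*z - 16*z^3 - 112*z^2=12*x^3 + 36*x^2 - 27*x - 16*z^3 + z^2*(-22*x - 98) + z*(26*x^2 + 95*x + 95) - 21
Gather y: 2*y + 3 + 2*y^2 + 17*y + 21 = 2*y^2 + 19*y + 24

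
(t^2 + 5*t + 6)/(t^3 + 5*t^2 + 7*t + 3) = (t + 2)/(t^2 + 2*t + 1)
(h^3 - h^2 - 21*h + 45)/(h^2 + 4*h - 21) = (h^2 + 2*h - 15)/(h + 7)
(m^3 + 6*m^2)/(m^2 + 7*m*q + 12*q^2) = m^2*(m + 6)/(m^2 + 7*m*q + 12*q^2)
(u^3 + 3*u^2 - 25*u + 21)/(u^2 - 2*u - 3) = (u^2 + 6*u - 7)/(u + 1)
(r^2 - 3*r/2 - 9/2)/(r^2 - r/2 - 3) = (r - 3)/(r - 2)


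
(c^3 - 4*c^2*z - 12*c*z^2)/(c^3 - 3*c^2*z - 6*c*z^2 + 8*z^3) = c*(c - 6*z)/(c^2 - 5*c*z + 4*z^2)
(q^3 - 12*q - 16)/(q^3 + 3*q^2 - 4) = (q - 4)/(q - 1)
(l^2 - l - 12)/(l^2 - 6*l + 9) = (l^2 - l - 12)/(l^2 - 6*l + 9)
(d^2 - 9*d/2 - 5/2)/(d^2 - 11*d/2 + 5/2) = (2*d + 1)/(2*d - 1)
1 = 1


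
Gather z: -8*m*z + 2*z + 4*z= z*(6 - 8*m)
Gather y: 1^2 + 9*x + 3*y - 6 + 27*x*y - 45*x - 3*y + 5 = 27*x*y - 36*x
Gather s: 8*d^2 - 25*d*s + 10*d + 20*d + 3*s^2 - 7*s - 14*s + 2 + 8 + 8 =8*d^2 + 30*d + 3*s^2 + s*(-25*d - 21) + 18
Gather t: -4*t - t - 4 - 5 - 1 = -5*t - 10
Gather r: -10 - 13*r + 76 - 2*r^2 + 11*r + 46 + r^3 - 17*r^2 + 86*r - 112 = r^3 - 19*r^2 + 84*r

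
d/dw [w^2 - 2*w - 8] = 2*w - 2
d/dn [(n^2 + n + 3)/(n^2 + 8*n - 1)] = (7*n^2 - 8*n - 25)/(n^4 + 16*n^3 + 62*n^2 - 16*n + 1)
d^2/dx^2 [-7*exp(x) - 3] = -7*exp(x)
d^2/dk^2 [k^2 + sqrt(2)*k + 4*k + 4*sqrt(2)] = 2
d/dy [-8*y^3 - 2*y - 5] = -24*y^2 - 2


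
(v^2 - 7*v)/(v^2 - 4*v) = (v - 7)/(v - 4)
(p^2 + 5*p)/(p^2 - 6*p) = (p + 5)/(p - 6)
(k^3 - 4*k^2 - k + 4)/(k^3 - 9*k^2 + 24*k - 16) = (k + 1)/(k - 4)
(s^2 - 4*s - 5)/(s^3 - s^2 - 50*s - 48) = (s - 5)/(s^2 - 2*s - 48)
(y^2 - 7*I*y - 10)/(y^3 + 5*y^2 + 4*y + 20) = (y - 5*I)/(y^2 + y*(5 + 2*I) + 10*I)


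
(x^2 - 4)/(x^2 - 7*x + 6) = (x^2 - 4)/(x^2 - 7*x + 6)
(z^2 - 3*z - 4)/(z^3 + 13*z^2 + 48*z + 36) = (z - 4)/(z^2 + 12*z + 36)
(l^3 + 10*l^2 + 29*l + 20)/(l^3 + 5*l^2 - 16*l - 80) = (l + 1)/(l - 4)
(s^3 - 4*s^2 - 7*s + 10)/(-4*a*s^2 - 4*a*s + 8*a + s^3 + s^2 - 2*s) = (s - 5)/(-4*a + s)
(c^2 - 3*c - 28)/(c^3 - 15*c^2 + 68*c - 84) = (c + 4)/(c^2 - 8*c + 12)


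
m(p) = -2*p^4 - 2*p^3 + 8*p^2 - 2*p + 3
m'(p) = -8*p^3 - 6*p^2 + 16*p - 2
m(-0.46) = 5.72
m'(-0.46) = -9.85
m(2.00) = -17.00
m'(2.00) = -58.00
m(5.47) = -1886.43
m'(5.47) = -1403.34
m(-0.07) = 3.18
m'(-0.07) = -3.15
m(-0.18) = 3.63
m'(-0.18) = -5.03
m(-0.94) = 12.05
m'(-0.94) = -15.70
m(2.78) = -103.16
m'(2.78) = -175.77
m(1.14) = 4.78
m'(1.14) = -3.41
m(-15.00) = -92667.00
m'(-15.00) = 25408.00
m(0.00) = 3.00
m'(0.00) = -2.00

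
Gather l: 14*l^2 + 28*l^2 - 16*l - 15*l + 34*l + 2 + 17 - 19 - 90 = 42*l^2 + 3*l - 90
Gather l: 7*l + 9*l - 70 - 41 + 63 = 16*l - 48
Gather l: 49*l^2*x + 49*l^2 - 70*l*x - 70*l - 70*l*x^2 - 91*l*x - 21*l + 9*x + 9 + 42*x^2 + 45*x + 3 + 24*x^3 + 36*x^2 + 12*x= l^2*(49*x + 49) + l*(-70*x^2 - 161*x - 91) + 24*x^3 + 78*x^2 + 66*x + 12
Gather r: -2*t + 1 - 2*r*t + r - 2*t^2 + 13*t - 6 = r*(1 - 2*t) - 2*t^2 + 11*t - 5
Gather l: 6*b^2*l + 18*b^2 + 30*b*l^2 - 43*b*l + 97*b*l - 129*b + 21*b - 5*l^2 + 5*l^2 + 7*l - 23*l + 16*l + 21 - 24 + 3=18*b^2 + 30*b*l^2 - 108*b + l*(6*b^2 + 54*b)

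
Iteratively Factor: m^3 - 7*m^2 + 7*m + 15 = (m + 1)*(m^2 - 8*m + 15) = (m - 5)*(m + 1)*(m - 3)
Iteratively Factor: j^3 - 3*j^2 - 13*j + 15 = (j + 3)*(j^2 - 6*j + 5) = (j - 1)*(j + 3)*(j - 5)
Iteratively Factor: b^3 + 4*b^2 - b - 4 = (b - 1)*(b^2 + 5*b + 4) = (b - 1)*(b + 1)*(b + 4)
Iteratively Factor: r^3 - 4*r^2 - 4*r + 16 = (r - 4)*(r^2 - 4) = (r - 4)*(r - 2)*(r + 2)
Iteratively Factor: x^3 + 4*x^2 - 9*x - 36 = (x + 4)*(x^2 - 9) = (x + 3)*(x + 4)*(x - 3)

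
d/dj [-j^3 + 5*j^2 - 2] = j*(10 - 3*j)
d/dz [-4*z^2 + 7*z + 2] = 7 - 8*z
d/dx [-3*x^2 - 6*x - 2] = -6*x - 6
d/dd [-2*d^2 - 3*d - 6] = -4*d - 3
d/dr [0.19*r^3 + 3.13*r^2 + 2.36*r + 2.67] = 0.57*r^2 + 6.26*r + 2.36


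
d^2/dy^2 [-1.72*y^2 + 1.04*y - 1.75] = -3.44000000000000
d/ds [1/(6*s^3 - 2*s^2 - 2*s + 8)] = (-9*s^2 + 2*s + 1)/(2*(3*s^3 - s^2 - s + 4)^2)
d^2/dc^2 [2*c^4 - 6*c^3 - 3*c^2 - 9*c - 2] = 24*c^2 - 36*c - 6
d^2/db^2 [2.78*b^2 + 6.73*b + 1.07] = 5.56000000000000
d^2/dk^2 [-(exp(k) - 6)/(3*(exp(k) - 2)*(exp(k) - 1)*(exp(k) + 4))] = (-4*exp(6*k) + 51*exp(5*k) + 25*exp(4*k) - 2*exp(3*k) - 564*exp(2*k) + 328*exp(k) + 416)*exp(k)/(3*(exp(9*k) + 3*exp(8*k) - 27*exp(7*k) - 35*exp(6*k) + 318*exp(5*k) - 156*exp(4*k) - 1288*exp(3*k) + 2592*exp(2*k) - 1920*exp(k) + 512))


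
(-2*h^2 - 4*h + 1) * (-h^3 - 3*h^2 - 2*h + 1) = 2*h^5 + 10*h^4 + 15*h^3 + 3*h^2 - 6*h + 1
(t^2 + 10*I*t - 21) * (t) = t^3 + 10*I*t^2 - 21*t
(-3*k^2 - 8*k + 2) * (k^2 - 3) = -3*k^4 - 8*k^3 + 11*k^2 + 24*k - 6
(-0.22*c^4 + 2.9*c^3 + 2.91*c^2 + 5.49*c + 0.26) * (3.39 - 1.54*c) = 0.3388*c^5 - 5.2118*c^4 + 5.3496*c^3 + 1.4103*c^2 + 18.2107*c + 0.8814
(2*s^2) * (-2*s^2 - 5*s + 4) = -4*s^4 - 10*s^3 + 8*s^2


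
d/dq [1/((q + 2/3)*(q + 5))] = 3*(-6*q - 17)/(9*q^4 + 102*q^3 + 349*q^2 + 340*q + 100)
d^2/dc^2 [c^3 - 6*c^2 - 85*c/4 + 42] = 6*c - 12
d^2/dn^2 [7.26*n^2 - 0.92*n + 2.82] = 14.5200000000000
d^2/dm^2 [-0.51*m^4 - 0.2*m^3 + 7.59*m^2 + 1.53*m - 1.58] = -6.12*m^2 - 1.2*m + 15.18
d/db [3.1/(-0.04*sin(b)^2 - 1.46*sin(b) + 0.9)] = (0.248*sin(b) + 4.526)*cos(b)/(0.04*sin(b)^2 + 1.46*sin(b) - 0.9)^2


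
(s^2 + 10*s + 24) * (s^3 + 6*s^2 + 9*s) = s^5 + 16*s^4 + 93*s^3 + 234*s^2 + 216*s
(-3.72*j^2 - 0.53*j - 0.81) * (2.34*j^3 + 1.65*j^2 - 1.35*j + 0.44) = -8.7048*j^5 - 7.3782*j^4 + 2.2521*j^3 - 2.2578*j^2 + 0.8603*j - 0.3564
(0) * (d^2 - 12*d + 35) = 0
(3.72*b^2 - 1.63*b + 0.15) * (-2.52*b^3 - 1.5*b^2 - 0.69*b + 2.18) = -9.3744*b^5 - 1.4724*b^4 - 0.4998*b^3 + 9.0093*b^2 - 3.6569*b + 0.327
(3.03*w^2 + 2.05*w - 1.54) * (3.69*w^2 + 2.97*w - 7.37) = 11.1807*w^4 + 16.5636*w^3 - 21.9252*w^2 - 19.6823*w + 11.3498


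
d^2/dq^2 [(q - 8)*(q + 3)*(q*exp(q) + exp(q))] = (q^3 + 2*q^2 - 39*q - 90)*exp(q)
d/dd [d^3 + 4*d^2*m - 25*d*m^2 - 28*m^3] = 3*d^2 + 8*d*m - 25*m^2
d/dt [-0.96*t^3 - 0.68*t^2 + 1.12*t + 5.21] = -2.88*t^2 - 1.36*t + 1.12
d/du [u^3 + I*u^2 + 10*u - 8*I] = 3*u^2 + 2*I*u + 10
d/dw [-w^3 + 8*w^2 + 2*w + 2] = -3*w^2 + 16*w + 2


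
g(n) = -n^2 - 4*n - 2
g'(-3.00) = 2.00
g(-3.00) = 1.00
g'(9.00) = -22.00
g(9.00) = -119.00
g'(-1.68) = -0.64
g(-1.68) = 1.90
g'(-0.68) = -2.64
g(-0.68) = 0.26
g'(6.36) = -16.72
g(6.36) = -67.89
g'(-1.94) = -0.12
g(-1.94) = 2.00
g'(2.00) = -8.00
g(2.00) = -14.00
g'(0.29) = -4.58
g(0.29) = -3.24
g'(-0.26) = -3.48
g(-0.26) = -1.03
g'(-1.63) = -0.74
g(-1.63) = 1.86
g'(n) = -2*n - 4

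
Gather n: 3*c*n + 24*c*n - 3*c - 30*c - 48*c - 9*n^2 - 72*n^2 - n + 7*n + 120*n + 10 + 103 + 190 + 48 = -81*c - 81*n^2 + n*(27*c + 126) + 351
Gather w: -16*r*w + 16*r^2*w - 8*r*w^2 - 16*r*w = -8*r*w^2 + w*(16*r^2 - 32*r)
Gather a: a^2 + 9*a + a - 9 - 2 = a^2 + 10*a - 11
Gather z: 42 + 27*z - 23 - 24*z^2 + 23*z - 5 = -24*z^2 + 50*z + 14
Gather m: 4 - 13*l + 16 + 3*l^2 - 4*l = 3*l^2 - 17*l + 20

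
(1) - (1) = 0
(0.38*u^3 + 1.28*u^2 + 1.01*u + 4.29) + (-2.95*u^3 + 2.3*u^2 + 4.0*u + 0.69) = -2.57*u^3 + 3.58*u^2 + 5.01*u + 4.98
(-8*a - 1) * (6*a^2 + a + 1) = -48*a^3 - 14*a^2 - 9*a - 1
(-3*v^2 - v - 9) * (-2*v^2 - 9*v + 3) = 6*v^4 + 29*v^3 + 18*v^2 + 78*v - 27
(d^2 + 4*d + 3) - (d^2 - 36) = 4*d + 39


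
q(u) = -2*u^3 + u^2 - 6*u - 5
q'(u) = -6*u^2 + 2*u - 6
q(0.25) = -6.47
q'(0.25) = -5.88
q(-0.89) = 2.54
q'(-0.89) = -12.53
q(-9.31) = 1751.45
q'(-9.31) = -544.68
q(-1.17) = 6.59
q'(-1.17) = -16.55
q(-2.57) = 50.97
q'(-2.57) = -50.77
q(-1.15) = 6.26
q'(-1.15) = -16.24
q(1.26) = -14.97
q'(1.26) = -13.01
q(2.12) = -32.28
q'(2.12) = -28.73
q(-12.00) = 3667.00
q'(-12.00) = -894.00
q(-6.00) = 499.00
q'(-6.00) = -234.00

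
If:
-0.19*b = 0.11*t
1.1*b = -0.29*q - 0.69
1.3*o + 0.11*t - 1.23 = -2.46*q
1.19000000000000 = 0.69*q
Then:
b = -1.08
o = -2.48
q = 1.72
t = 1.87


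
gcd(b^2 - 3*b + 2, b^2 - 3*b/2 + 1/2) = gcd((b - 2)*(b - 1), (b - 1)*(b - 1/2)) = b - 1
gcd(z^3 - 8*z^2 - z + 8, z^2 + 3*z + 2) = z + 1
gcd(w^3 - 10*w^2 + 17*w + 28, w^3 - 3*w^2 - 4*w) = w^2 - 3*w - 4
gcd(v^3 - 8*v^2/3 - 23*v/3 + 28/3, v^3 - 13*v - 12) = v - 4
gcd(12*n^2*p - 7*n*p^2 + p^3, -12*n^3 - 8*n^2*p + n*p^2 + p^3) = -3*n + p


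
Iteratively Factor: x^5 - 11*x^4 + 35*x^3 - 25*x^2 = (x)*(x^4 - 11*x^3 + 35*x^2 - 25*x) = x*(x - 1)*(x^3 - 10*x^2 + 25*x) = x^2*(x - 1)*(x^2 - 10*x + 25) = x^2*(x - 5)*(x - 1)*(x - 5)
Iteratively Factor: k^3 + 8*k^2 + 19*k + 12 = (k + 3)*(k^2 + 5*k + 4) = (k + 3)*(k + 4)*(k + 1)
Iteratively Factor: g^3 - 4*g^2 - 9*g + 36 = (g + 3)*(g^2 - 7*g + 12) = (g - 4)*(g + 3)*(g - 3)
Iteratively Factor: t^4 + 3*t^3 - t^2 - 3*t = (t + 1)*(t^3 + 2*t^2 - 3*t) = (t - 1)*(t + 1)*(t^2 + 3*t) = t*(t - 1)*(t + 1)*(t + 3)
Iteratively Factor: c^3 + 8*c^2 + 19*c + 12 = (c + 4)*(c^2 + 4*c + 3) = (c + 3)*(c + 4)*(c + 1)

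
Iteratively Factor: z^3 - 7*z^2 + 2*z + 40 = (z - 5)*(z^2 - 2*z - 8) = (z - 5)*(z + 2)*(z - 4)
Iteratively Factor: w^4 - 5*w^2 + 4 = (w - 2)*(w^3 + 2*w^2 - w - 2) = (w - 2)*(w - 1)*(w^2 + 3*w + 2) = (w - 2)*(w - 1)*(w + 2)*(w + 1)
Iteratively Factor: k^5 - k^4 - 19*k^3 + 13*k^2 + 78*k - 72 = (k - 1)*(k^4 - 19*k^2 - 6*k + 72) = (k - 2)*(k - 1)*(k^3 + 2*k^2 - 15*k - 36) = (k - 4)*(k - 2)*(k - 1)*(k^2 + 6*k + 9) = (k - 4)*(k - 2)*(k - 1)*(k + 3)*(k + 3)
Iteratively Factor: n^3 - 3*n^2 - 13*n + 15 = (n - 5)*(n^2 + 2*n - 3) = (n - 5)*(n + 3)*(n - 1)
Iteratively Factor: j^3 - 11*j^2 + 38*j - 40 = (j - 2)*(j^2 - 9*j + 20) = (j - 5)*(j - 2)*(j - 4)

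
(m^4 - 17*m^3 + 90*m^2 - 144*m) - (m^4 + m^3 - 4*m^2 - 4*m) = -18*m^3 + 94*m^2 - 140*m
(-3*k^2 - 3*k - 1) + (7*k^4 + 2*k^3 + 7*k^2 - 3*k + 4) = 7*k^4 + 2*k^3 + 4*k^2 - 6*k + 3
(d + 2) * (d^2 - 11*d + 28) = d^3 - 9*d^2 + 6*d + 56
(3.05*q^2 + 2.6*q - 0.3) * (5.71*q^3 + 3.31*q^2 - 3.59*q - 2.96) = 17.4155*q^5 + 24.9415*q^4 - 4.0565*q^3 - 19.355*q^2 - 6.619*q + 0.888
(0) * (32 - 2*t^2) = 0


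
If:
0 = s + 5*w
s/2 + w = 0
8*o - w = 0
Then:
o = 0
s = 0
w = 0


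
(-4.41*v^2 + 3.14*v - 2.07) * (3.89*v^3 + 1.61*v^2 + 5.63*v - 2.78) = -17.1549*v^5 + 5.1145*v^4 - 27.8252*v^3 + 26.6053*v^2 - 20.3833*v + 5.7546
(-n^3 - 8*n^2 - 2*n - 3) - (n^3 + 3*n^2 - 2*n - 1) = -2*n^3 - 11*n^2 - 2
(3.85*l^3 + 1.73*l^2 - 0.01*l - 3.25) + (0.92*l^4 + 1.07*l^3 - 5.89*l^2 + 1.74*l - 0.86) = 0.92*l^4 + 4.92*l^3 - 4.16*l^2 + 1.73*l - 4.11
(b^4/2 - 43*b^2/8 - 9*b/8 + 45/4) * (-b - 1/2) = -b^5/2 - b^4/4 + 43*b^3/8 + 61*b^2/16 - 171*b/16 - 45/8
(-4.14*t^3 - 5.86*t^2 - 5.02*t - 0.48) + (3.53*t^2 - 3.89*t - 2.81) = -4.14*t^3 - 2.33*t^2 - 8.91*t - 3.29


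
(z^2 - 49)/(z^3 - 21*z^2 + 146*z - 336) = (z + 7)/(z^2 - 14*z + 48)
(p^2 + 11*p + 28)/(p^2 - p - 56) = (p + 4)/(p - 8)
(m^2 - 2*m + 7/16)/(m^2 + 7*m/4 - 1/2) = (m - 7/4)/(m + 2)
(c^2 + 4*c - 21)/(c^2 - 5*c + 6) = (c + 7)/(c - 2)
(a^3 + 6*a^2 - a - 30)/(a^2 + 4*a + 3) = (a^2 + 3*a - 10)/(a + 1)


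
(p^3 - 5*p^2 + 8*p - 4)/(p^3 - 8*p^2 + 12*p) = (p^2 - 3*p + 2)/(p*(p - 6))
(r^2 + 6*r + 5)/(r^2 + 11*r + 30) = (r + 1)/(r + 6)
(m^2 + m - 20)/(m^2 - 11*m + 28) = (m + 5)/(m - 7)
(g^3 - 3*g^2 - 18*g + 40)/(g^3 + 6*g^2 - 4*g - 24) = (g^2 - g - 20)/(g^2 + 8*g + 12)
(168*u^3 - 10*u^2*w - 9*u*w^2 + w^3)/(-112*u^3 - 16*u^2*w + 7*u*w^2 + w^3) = (-42*u^2 + 13*u*w - w^2)/(28*u^2 - 3*u*w - w^2)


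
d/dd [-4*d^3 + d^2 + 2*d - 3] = -12*d^2 + 2*d + 2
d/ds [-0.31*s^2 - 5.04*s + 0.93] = -0.62*s - 5.04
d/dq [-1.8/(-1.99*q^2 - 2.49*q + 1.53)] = (-7.164*q - 4.482)/(1.99*q^2 + 2.49*q - 1.53)^2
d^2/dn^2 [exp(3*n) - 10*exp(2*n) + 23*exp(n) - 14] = (9*exp(2*n) - 40*exp(n) + 23)*exp(n)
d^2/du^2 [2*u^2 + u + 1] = 4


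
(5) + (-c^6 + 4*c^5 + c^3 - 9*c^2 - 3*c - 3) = -c^6 + 4*c^5 + c^3 - 9*c^2 - 3*c + 2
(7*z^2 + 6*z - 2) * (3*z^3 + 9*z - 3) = 21*z^5 + 18*z^4 + 57*z^3 + 33*z^2 - 36*z + 6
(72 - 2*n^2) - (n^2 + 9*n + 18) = -3*n^2 - 9*n + 54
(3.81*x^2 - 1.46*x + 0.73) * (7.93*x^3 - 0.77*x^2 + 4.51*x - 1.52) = 30.2133*x^5 - 14.5115*x^4 + 24.0962*x^3 - 12.9379*x^2 + 5.5115*x - 1.1096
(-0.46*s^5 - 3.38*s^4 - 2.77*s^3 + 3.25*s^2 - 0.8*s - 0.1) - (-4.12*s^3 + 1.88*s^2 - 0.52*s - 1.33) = -0.46*s^5 - 3.38*s^4 + 1.35*s^3 + 1.37*s^2 - 0.28*s + 1.23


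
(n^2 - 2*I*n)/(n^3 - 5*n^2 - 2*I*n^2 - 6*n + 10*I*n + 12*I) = n/(n^2 - 5*n - 6)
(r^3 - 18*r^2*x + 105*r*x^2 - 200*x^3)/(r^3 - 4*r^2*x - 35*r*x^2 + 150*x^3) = (r - 8*x)/(r + 6*x)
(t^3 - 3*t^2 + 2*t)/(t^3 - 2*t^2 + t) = (t - 2)/(t - 1)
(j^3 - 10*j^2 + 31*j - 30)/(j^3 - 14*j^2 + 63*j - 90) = (j - 2)/(j - 6)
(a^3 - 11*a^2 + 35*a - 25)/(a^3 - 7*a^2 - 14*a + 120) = (a^2 - 6*a + 5)/(a^2 - 2*a - 24)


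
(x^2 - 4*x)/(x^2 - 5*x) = (x - 4)/(x - 5)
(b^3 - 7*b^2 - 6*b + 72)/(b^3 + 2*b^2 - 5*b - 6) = (b^2 - 10*b + 24)/(b^2 - b - 2)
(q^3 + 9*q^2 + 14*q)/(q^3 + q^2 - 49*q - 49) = q*(q + 2)/(q^2 - 6*q - 7)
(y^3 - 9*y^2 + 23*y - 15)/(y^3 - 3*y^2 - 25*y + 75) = (y - 1)/(y + 5)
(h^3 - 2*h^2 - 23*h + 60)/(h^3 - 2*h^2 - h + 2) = (h^3 - 2*h^2 - 23*h + 60)/(h^3 - 2*h^2 - h + 2)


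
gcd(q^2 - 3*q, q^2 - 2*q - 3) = q - 3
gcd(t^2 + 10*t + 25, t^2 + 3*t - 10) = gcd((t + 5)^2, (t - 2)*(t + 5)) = t + 5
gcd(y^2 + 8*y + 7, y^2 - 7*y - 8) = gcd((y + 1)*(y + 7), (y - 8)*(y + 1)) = y + 1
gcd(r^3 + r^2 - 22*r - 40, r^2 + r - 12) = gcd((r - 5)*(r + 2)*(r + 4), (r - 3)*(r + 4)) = r + 4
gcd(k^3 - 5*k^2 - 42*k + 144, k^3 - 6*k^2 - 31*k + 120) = k^2 - 11*k + 24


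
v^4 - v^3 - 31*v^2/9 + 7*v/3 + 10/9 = (v - 2)*(v - 1)*(v + 1/3)*(v + 5/3)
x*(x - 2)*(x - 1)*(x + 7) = x^4 + 4*x^3 - 19*x^2 + 14*x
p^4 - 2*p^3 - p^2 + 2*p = p*(p - 2)*(p - 1)*(p + 1)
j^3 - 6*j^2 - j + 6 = (j - 6)*(j - 1)*(j + 1)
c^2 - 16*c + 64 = (c - 8)^2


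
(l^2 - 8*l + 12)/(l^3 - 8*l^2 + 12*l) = 1/l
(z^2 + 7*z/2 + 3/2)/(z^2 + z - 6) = (z + 1/2)/(z - 2)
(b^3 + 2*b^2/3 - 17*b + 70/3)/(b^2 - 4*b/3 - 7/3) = (b^2 + 3*b - 10)/(b + 1)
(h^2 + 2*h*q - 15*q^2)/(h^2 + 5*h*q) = (h - 3*q)/h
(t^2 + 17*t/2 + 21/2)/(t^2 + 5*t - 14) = (t + 3/2)/(t - 2)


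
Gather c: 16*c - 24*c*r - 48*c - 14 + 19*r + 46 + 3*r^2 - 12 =c*(-24*r - 32) + 3*r^2 + 19*r + 20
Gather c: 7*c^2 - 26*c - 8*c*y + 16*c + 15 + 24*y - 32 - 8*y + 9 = 7*c^2 + c*(-8*y - 10) + 16*y - 8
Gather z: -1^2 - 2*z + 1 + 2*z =0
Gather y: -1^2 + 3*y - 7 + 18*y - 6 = 21*y - 14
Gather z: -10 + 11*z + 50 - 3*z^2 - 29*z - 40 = -3*z^2 - 18*z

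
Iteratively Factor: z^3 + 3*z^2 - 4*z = (z + 4)*(z^2 - z) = z*(z + 4)*(z - 1)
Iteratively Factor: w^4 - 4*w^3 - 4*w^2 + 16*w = (w + 2)*(w^3 - 6*w^2 + 8*w) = (w - 4)*(w + 2)*(w^2 - 2*w) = w*(w - 4)*(w + 2)*(w - 2)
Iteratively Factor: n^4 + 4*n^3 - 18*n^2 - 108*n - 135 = (n + 3)*(n^3 + n^2 - 21*n - 45) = (n + 3)^2*(n^2 - 2*n - 15) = (n - 5)*(n + 3)^2*(n + 3)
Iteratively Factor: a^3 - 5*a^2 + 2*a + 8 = (a - 2)*(a^2 - 3*a - 4) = (a - 4)*(a - 2)*(a + 1)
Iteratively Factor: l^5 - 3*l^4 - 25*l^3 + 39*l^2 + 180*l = (l - 5)*(l^4 + 2*l^3 - 15*l^2 - 36*l) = l*(l - 5)*(l^3 + 2*l^2 - 15*l - 36) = l*(l - 5)*(l + 3)*(l^2 - l - 12) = l*(l - 5)*(l - 4)*(l + 3)*(l + 3)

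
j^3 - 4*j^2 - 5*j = j*(j - 5)*(j + 1)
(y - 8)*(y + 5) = y^2 - 3*y - 40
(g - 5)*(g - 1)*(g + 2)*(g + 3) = g^4 - g^3 - 19*g^2 - 11*g + 30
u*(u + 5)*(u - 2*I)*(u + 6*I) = u^4 + 5*u^3 + 4*I*u^3 + 12*u^2 + 20*I*u^2 + 60*u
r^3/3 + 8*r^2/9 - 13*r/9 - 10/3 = (r/3 + 1)*(r - 2)*(r + 5/3)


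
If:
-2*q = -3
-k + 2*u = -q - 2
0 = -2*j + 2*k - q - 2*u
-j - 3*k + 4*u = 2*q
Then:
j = -8/3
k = -22/3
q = 3/2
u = -65/12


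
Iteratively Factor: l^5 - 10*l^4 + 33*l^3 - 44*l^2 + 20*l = (l - 1)*(l^4 - 9*l^3 + 24*l^2 - 20*l) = (l - 2)*(l - 1)*(l^3 - 7*l^2 + 10*l) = l*(l - 2)*(l - 1)*(l^2 - 7*l + 10) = l*(l - 2)^2*(l - 1)*(l - 5)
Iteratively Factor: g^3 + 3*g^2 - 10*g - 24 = (g + 2)*(g^2 + g - 12) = (g - 3)*(g + 2)*(g + 4)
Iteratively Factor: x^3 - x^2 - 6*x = (x)*(x^2 - x - 6) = x*(x - 3)*(x + 2)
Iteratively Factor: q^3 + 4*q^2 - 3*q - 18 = (q + 3)*(q^2 + q - 6) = (q - 2)*(q + 3)*(q + 3)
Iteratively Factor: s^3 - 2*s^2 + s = (s - 1)*(s^2 - s) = (s - 1)^2*(s)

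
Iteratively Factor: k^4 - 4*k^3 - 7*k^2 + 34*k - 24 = (k - 2)*(k^3 - 2*k^2 - 11*k + 12) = (k - 4)*(k - 2)*(k^2 + 2*k - 3) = (k - 4)*(k - 2)*(k - 1)*(k + 3)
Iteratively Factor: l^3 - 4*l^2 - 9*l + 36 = (l + 3)*(l^2 - 7*l + 12) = (l - 3)*(l + 3)*(l - 4)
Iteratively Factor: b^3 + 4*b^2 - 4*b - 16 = (b + 2)*(b^2 + 2*b - 8) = (b + 2)*(b + 4)*(b - 2)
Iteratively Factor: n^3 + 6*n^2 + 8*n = (n + 2)*(n^2 + 4*n) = (n + 2)*(n + 4)*(n)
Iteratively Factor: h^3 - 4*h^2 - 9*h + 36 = (h - 3)*(h^2 - h - 12) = (h - 3)*(h + 3)*(h - 4)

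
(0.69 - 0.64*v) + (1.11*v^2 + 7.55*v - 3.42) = 1.11*v^2 + 6.91*v - 2.73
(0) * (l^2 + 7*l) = 0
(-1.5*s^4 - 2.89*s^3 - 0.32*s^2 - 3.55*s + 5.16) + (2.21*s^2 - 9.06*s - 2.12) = -1.5*s^4 - 2.89*s^3 + 1.89*s^2 - 12.61*s + 3.04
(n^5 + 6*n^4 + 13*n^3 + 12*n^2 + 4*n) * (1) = n^5 + 6*n^4 + 13*n^3 + 12*n^2 + 4*n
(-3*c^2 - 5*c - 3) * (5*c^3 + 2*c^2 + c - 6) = -15*c^5 - 31*c^4 - 28*c^3 + 7*c^2 + 27*c + 18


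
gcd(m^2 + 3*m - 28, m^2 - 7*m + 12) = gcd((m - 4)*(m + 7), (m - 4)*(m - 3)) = m - 4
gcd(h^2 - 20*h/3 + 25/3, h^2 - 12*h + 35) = h - 5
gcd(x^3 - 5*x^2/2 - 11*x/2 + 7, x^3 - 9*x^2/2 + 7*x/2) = x^2 - 9*x/2 + 7/2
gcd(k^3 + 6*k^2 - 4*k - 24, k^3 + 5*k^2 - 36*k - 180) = k + 6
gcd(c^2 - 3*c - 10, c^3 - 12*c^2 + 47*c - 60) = c - 5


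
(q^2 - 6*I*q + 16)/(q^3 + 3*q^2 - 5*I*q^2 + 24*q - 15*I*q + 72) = (q + 2*I)/(q^2 + 3*q*(1 + I) + 9*I)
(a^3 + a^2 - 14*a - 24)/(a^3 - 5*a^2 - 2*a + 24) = (a + 3)/(a - 3)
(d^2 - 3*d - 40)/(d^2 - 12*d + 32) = (d + 5)/(d - 4)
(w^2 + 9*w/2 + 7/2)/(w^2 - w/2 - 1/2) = (2*w^2 + 9*w + 7)/(2*w^2 - w - 1)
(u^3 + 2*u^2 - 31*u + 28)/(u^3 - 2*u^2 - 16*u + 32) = (u^2 + 6*u - 7)/(u^2 + 2*u - 8)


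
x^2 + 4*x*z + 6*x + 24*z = (x + 6)*(x + 4*z)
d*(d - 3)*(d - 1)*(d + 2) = d^4 - 2*d^3 - 5*d^2 + 6*d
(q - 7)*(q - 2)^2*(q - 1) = q^4 - 12*q^3 + 43*q^2 - 60*q + 28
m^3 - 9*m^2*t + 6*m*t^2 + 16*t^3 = (m - 8*t)*(m - 2*t)*(m + t)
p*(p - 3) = p^2 - 3*p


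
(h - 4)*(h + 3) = h^2 - h - 12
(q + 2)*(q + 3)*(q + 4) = q^3 + 9*q^2 + 26*q + 24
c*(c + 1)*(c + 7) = c^3 + 8*c^2 + 7*c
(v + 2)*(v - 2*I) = v^2 + 2*v - 2*I*v - 4*I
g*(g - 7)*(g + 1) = g^3 - 6*g^2 - 7*g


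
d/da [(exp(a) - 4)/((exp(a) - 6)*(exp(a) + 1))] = (-exp(2*a) + 8*exp(a) - 26)*exp(a)/(exp(4*a) - 10*exp(3*a) + 13*exp(2*a) + 60*exp(a) + 36)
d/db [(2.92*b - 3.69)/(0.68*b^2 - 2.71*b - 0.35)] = (-1.9856*b^2 + 5.0184*b - 11.0219)/(0.4624*b^4 - 3.6856*b^3 + 6.8681*b^2 + 1.897*b + 0.1225)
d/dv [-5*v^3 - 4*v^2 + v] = -15*v^2 - 8*v + 1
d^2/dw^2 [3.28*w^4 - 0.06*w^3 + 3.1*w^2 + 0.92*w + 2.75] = 39.36*w^2 - 0.36*w + 6.2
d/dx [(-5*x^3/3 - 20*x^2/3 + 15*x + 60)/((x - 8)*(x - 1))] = 5*(-x^4 + 18*x^3 + 3*x^2 - 136*x + 396)/(3*(x^4 - 18*x^3 + 97*x^2 - 144*x + 64))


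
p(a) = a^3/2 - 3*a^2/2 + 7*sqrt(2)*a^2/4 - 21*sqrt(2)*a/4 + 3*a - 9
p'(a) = 3*a^2/2 - 3*a + 7*sqrt(2)*a/2 - 21*sqrt(2)/4 + 3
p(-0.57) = -6.25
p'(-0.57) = -5.05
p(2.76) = -3.27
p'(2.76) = 12.38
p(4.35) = 31.36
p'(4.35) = 32.44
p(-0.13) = -8.41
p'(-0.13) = -4.65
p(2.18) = -8.83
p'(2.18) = 6.95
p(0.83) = -11.71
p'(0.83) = -1.77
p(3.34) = 5.73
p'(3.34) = 18.82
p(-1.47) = -1.98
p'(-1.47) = -4.05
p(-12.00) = -679.52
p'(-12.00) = 188.18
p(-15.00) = -1410.78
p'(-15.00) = 303.83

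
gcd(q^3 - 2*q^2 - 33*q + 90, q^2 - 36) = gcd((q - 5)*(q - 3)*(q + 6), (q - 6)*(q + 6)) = q + 6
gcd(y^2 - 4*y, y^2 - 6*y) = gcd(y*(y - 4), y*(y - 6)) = y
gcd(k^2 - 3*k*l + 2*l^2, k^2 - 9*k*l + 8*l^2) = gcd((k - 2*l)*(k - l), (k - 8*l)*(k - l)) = k - l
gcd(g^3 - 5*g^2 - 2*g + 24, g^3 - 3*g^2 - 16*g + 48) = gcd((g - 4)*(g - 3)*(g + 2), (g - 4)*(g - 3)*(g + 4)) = g^2 - 7*g + 12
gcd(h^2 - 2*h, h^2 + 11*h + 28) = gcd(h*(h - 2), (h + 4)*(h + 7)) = 1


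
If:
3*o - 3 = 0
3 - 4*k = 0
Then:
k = 3/4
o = 1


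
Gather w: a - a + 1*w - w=0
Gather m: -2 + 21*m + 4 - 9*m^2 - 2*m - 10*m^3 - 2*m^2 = -10*m^3 - 11*m^2 + 19*m + 2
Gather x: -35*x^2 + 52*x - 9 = -35*x^2 + 52*x - 9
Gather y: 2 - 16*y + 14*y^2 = 14*y^2 - 16*y + 2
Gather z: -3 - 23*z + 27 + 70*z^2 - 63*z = 70*z^2 - 86*z + 24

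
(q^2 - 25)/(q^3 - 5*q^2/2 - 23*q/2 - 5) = 2*(q + 5)/(2*q^2 + 5*q + 2)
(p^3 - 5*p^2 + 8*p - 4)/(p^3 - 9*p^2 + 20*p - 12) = (p - 2)/(p - 6)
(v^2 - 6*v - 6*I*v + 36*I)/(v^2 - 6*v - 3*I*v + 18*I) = (v - 6*I)/(v - 3*I)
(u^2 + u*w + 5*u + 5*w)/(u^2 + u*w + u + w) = (u + 5)/(u + 1)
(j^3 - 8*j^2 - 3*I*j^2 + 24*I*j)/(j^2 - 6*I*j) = (j^2 - 8*j - 3*I*j + 24*I)/(j - 6*I)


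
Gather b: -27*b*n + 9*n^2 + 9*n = -27*b*n + 9*n^2 + 9*n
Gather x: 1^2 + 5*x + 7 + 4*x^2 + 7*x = 4*x^2 + 12*x + 8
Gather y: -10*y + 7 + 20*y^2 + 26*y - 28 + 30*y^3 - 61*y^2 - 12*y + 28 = 30*y^3 - 41*y^2 + 4*y + 7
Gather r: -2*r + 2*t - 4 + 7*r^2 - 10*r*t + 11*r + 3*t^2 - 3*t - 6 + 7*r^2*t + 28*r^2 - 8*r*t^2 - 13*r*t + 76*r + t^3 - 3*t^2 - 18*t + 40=r^2*(7*t + 35) + r*(-8*t^2 - 23*t + 85) + t^3 - 19*t + 30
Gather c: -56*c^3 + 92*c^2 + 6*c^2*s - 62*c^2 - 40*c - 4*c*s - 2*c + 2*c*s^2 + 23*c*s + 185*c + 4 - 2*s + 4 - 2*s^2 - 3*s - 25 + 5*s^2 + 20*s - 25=-56*c^3 + c^2*(6*s + 30) + c*(2*s^2 + 19*s + 143) + 3*s^2 + 15*s - 42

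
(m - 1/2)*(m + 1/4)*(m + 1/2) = m^3 + m^2/4 - m/4 - 1/16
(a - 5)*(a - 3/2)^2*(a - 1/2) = a^4 - 17*a^3/2 + 85*a^2/4 - 159*a/8 + 45/8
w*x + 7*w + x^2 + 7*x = (w + x)*(x + 7)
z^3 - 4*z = z*(z - 2)*(z + 2)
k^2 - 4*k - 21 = (k - 7)*(k + 3)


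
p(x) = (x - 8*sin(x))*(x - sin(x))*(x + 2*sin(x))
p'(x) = (1 - 8*cos(x))*(x - sin(x))*(x + 2*sin(x)) + (1 - cos(x))*(x - 8*sin(x))*(x + 2*sin(x)) + (x - 8*sin(x))*(x - sin(x))*(2*cos(x) + 1) = -7*x^2*cos(x) + 3*x^2 - 14*x*sin(x) - 10*x*sin(2*x) + 48*sin(x)^2*cos(x) - 10*sin(x)^2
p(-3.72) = -90.70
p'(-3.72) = 102.04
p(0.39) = -0.03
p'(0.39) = -0.38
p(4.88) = 217.80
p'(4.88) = 125.11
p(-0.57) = 0.19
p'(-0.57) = -1.57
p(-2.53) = 14.84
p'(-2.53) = 43.08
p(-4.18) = -137.15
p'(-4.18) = 102.85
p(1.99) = -21.85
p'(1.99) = -12.13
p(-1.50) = 11.38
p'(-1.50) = -24.00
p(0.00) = 0.00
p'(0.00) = 0.00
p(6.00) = 281.38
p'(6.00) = -75.48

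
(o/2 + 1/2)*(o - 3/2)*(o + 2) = o^3/2 + 3*o^2/4 - 5*o/4 - 3/2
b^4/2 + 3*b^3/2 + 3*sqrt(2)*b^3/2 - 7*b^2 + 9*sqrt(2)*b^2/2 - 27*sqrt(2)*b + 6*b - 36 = (b/2 + sqrt(2))*(b - 3)*(b + 6)*(b + sqrt(2))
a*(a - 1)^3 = a^4 - 3*a^3 + 3*a^2 - a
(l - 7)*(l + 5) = l^2 - 2*l - 35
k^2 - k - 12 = (k - 4)*(k + 3)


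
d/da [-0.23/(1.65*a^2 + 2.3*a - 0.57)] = (0.759*a + 0.529)/(1.65*a^2 + 2.3*a - 0.57)^2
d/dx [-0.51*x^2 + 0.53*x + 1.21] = 0.53 - 1.02*x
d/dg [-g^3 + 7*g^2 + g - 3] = -3*g^2 + 14*g + 1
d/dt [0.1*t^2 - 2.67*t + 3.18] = 0.2*t - 2.67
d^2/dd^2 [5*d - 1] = 0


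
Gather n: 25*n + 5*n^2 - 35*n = 5*n^2 - 10*n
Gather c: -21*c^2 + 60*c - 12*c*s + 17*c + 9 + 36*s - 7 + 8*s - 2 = -21*c^2 + c*(77 - 12*s) + 44*s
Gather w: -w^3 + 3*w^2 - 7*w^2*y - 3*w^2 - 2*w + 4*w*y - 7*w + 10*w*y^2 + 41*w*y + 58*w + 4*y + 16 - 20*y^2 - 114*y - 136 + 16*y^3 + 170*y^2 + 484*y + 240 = -w^3 - 7*w^2*y + w*(10*y^2 + 45*y + 49) + 16*y^3 + 150*y^2 + 374*y + 120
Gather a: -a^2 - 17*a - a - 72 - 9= -a^2 - 18*a - 81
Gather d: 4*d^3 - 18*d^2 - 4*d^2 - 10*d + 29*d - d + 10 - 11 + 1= 4*d^3 - 22*d^2 + 18*d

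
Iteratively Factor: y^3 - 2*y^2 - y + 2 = (y - 2)*(y^2 - 1) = (y - 2)*(y + 1)*(y - 1)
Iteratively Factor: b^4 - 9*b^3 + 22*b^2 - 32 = (b - 2)*(b^3 - 7*b^2 + 8*b + 16) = (b - 4)*(b - 2)*(b^2 - 3*b - 4) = (b - 4)*(b - 2)*(b + 1)*(b - 4)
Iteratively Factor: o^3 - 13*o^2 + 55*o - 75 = (o - 5)*(o^2 - 8*o + 15) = (o - 5)*(o - 3)*(o - 5)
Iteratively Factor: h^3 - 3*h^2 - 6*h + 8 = (h + 2)*(h^2 - 5*h + 4) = (h - 4)*(h + 2)*(h - 1)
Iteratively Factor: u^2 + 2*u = (u + 2)*(u)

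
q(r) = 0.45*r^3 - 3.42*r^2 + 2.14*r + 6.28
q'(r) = 1.35*r^2 - 6.84*r + 2.14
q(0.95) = 5.61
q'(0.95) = -3.14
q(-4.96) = -143.38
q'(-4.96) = 69.28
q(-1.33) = -3.67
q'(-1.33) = 13.63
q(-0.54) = 4.06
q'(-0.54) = 6.23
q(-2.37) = -23.99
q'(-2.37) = 25.93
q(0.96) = 5.58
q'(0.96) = -3.18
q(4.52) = -12.36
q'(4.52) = -1.20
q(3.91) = -10.74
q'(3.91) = -3.97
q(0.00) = 6.28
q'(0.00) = 2.14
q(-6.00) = -226.88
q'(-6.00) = 91.78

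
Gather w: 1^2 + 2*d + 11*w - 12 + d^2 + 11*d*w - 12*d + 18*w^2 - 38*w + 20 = d^2 - 10*d + 18*w^2 + w*(11*d - 27) + 9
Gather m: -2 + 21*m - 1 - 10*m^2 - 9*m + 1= -10*m^2 + 12*m - 2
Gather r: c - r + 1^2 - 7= c - r - 6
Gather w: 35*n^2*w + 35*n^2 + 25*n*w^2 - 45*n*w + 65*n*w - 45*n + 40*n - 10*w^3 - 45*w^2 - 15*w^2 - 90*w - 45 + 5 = 35*n^2 - 5*n - 10*w^3 + w^2*(25*n - 60) + w*(35*n^2 + 20*n - 90) - 40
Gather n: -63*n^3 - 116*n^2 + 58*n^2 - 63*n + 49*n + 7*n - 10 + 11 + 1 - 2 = -63*n^3 - 58*n^2 - 7*n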